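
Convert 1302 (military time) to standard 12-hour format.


1:02 PM

Hour: 13
13 - 12 = 1 → PM


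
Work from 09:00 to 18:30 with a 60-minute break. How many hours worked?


Total time = (18×60+30) - (9×60+0)
= 1110 - 540 = 570 min
Minus break: 570 - 60 = 510 min
= 8h 30m

8h 30m (510 minutes)


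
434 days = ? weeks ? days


62 weeks 0 days

Weeks: 434 ÷ 7 = 62 remainder 0


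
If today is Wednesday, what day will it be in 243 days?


Monday

Start: Wednesday (index 2)
(2 + 243) mod 7
= 245 mod 7
= 0
Index 0 → Monday


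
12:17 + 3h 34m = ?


15:51

Start: 737 minutes from midnight
Add: 214 minutes
Total: 951 minutes
Hours: 951 ÷ 60 = 15 remainder 51


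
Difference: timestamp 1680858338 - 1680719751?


Difference = 1680858338 - 1680719751 = 138587 seconds
In hours: 138587 / 3600 ≈ 38.5
In days: 138587 / 86400 ≈ 1.60

138587 seconds (38.5 hours / 1.60 days)


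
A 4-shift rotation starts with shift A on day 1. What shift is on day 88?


Shifts: A, B, C, D
Start: A (index 0)
Day 88: (0 + 88 - 1) mod 4
= 87 mod 4
= 3
Index 3 → shift D

Shift D


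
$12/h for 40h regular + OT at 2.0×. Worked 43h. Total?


Regular: 40h × $12 = $480.00
Overtime: 43 - 40 = 3h
OT pay: 3h × $12 × 2.0 = $72.00
Total = $480.00 + $72.00 = $552.00

$552.00


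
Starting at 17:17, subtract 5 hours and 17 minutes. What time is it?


12:00

Start: 1037 minutes from midnight
Subtract: 317 minutes
Remaining: 1037 - 317 = 720
Hours: 12, Minutes: 0


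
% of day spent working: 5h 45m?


24.0%

Time: 345 minutes
Day: 1440 minutes
Percentage = (345/1440) × 100 ≈ 24.0%


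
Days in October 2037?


31 days

Month: October (month 10)
October has 31 days


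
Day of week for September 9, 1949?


Friday

Zeller's congruence:
q=9, m=9, k=49, j=19
h = (9 + ⌊13×10/5⌋ + 49 + ⌊49/4⌋ + ⌊19/4⌋ - 2×19) mod 7
= (9 + 26 + 49 + 12 + 4 - 38) mod 7
= 62 mod 7 = 6
h=6 → Friday


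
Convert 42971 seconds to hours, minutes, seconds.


Hours: 42971 ÷ 3600 = 11 remainder 3371
Minutes: 3371 ÷ 60 = 56 remainder 11
Seconds: 11

11h 56m 11s


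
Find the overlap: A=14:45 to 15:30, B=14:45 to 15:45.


45 minutes

Meeting A: 885-930 (in minutes from midnight)
Meeting B: 885-945
Overlap start = max(885, 885) = 885
Overlap end = min(930, 945) = 930
Overlap = max(0, 930 - 885) = 45 min


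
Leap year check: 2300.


Rules: divisible by 4 AND (not by 100 OR by 400)
2300 ÷ 4 = 575 exactly → divisible by 4
2300 ÷ 100 = 23 exactly → divisible by 100
2300 ÷ 400 = 5 remainder 300 → not divisible by 400
Divisible by 100 but not by 400 → not a leap year

No


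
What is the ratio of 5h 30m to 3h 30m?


11:7 (1.57)

Duration 1: 330 minutes
Duration 2: 210 minutes
Ratio = 330:210
GCD = 30
Simplified = 11:7
As a decimal: 11/7 ≈ 1.57


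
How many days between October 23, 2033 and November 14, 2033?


From October 23, 2033 to November 14, 2033
Rest of October 2033: 31 - 23 = 8
Days into November 2033: 14
Total = 8 + 14 = 22 days

22 days


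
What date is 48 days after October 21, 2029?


December 8, 2029

Start: October 21, 2029
Add 48 days
October 21 → November 1: 31 - 21 + 1 = 11 days (48 - 11 = 37 left)
November 1 → December 1: 30 - 1 + 1 = 30 days (37 - 30 = 7 left)
December 1 + 7 = December 8, 2029


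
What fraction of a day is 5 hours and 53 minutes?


0.2451 (24.51%)

Total minutes: 5×60 + 53 = 353
Day = 24×60 = 1440 minutes
Fraction = 353/1440 ≈ 0.2451
As a percentage: 353/1440 × 100 ≈ 24.51%


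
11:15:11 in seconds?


Hours: 11 × 3600 = 39600
Minutes: 15 × 60 = 900
Seconds: 11
Total = 39600 + 900 + 11 = 40511

40511 seconds


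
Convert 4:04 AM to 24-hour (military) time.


04:04

Input: 4:04 AM
AM hour stays: 4


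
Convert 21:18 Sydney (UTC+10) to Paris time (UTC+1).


Time difference = UTC+1 - UTC+10 = -9 hours
New hour = (21 -9) mod 24
= 12 mod 24 = 12
Minutes unchanged → 12:18

12:18


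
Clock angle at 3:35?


Hour hand = 3×30 + 35×0.5 = 107.5°
Minute hand = 35×6 = 210°
Difference = |107.5 - 210| = 102.5°

102.5°


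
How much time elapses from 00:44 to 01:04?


End time in minutes: 1×60 + 4 = 64
Start time in minutes: 0×60 + 44 = 44
Difference = 64 - 44 = 20 minutes
= 0 hours 20 minutes

0h 20m


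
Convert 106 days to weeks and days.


15 weeks 1 days

Weeks: 106 ÷ 7 = 15 remainder 1


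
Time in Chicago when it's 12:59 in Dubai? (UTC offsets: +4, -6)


02:59

Time difference = UTC-6 - UTC+4 = -10 hours
New hour = (12 -10) mod 24
= 2 mod 24 = 2
Minutes unchanged → 02:59


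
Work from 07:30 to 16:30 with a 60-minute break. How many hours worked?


8h 0m (480 minutes)

Total time = (16×60+30) - (7×60+30)
= 990 - 450 = 540 min
Minus break: 540 - 60 = 480 min
= 8h 0m


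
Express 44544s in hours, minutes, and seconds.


Hours: 44544 ÷ 3600 = 12 remainder 1344
Minutes: 1344 ÷ 60 = 22 remainder 24
Seconds: 24

12h 22m 24s


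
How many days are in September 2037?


Month: September (month 9)
September has 30 days

30 days


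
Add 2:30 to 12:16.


Start: 736 minutes from midnight
Add: 150 minutes
Total: 886 minutes
Hours: 886 ÷ 60 = 14 remainder 46

14:46


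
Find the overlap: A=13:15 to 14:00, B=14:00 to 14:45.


0 minutes

Meeting A: 795-840 (in minutes from midnight)
Meeting B: 840-885
Overlap start = max(795, 840) = 840
Overlap end = min(840, 885) = 840
Overlap = max(0, 840 - 840) = 0 min


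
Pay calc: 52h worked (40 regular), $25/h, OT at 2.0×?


Regular: 40h × $25 = $1000.00
Overtime: 52 - 40 = 12h
OT pay: 12h × $25 × 2.0 = $600.00
Total = $1000.00 + $600.00 = $1600.00

$1600.00


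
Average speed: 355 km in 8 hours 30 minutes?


41.8 km/h

Distance: 355 km
Time: 8h 30m = 510 min = 510/60 = 17/2 hours
Speed = 355 ÷ (17/2) = 355 × 2 / 17 = 710/17 ≈ 41.8 km/h


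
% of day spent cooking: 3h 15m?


13.5%

Time: 195 minutes
Day: 1440 minutes
Percentage = (195/1440) × 100 ≈ 13.5%


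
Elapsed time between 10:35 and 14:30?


End time in minutes: 14×60 + 30 = 870
Start time in minutes: 10×60 + 35 = 635
Difference = 870 - 635 = 235 minutes
= 3 hours 55 minutes

3h 55m


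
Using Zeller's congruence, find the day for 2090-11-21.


Tuesday

Zeller's congruence:
q=21, m=11, k=90, j=20
h = (21 + ⌊13×12/5⌋ + 90 + ⌊90/4⌋ + ⌊20/4⌋ - 2×20) mod 7
= (21 + 31 + 90 + 22 + 5 - 40) mod 7
= 129 mod 7 = 3
h=3 → Tuesday


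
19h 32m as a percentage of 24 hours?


0.8139 (81.39%)

Total minutes: 19×60 + 32 = 1172
Day = 24×60 = 1440 minutes
Fraction = 1172/1440 ≈ 0.8139
As a percentage: 1172/1440 × 100 ≈ 81.39%


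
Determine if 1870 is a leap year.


Rules: divisible by 4 AND (not by 100 OR by 400)
1870 ÷ 4 = 467 remainder 2 → not divisible by 4
Not divisible by 4 → not a leap year

No


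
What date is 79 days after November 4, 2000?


January 22, 2001

Start: November 4, 2000
Add 79 days
November 4 → December 1: 30 - 4 + 1 = 27 days (79 - 27 = 52 left)
December 1 → January 1: 31 - 1 + 1 = 31 days (52 - 31 = 21 left)
January 1 + 21 = January 22, 2001


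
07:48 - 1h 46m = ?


Start: 468 minutes from midnight
Subtract: 106 minutes
Remaining: 468 - 106 = 362
Hours: 6, Minutes: 2

06:02


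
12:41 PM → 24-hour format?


Input: 12:41 PM
12 PM → 12 (noon)

12:41


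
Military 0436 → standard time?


Hour: 4
4 < 12 → AM

4:36 AM


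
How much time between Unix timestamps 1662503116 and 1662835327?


Difference = 1662835327 - 1662503116 = 332211 seconds
In hours: 332211 / 3600 ≈ 92.3
In days: 332211 / 86400 ≈ 3.85

332211 seconds (92.3 hours / 3.85 days)


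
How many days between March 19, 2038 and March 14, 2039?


From March 19, 2038 to March 14, 2039
Rest of March 2038: 31 - 19 = 12
Full months: April 30, May 31, June 30, July 31, August 31, September 30, October 31, November 30, December 31, January 31, February 2039 28
Days into March 2039: 14
Total = 12 + 30 + 31 + 30 + 31 + 31 + 30 + 31 + 30 + 31 + 31 + 28 + 14 = 360 days

360 days


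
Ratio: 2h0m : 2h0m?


Duration 1: 120 minutes
Duration 2: 120 minutes
Ratio = 120:120
GCD = 120
Simplified = 1:1
As a decimal: 1/1 = 1.00

1:1 (1.00)


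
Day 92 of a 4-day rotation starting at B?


Shifts: A, B, C, D
Start: B (index 1)
Day 92: (1 + 92 - 1) mod 4
= 92 mod 4
= 0
Index 0 → shift A

Shift A


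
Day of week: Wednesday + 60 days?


Start: Wednesday (index 2)
(2 + 60) mod 7
= 62 mod 7
= 6
Index 6 → Sunday

Sunday


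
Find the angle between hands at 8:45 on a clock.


Hour hand = 8×30 + 45×0.5 = 262.5°
Minute hand = 45×6 = 270°
Difference = |262.5 - 270| = 7.5°

7.5°


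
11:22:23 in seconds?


40943 seconds

Hours: 11 × 3600 = 39600
Minutes: 22 × 60 = 1320
Seconds: 23
Total = 39600 + 1320 + 23 = 40943


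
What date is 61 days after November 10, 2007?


January 10, 2008

Start: November 10, 2007
Add 61 days
November 10 → December 1: 30 - 10 + 1 = 21 days (61 - 21 = 40 left)
December 1 → January 1: 31 - 1 + 1 = 31 days (40 - 31 = 9 left)
January 1 + 9 = January 10, 2008


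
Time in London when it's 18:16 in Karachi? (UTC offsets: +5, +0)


Time difference = UTC+0 - UTC+5 = -5 hours
New hour = (18 -5) mod 24
= 13 mod 24 = 13
Minutes unchanged → 13:16

13:16


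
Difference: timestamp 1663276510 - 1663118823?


157687 seconds (43.8 hours / 1.83 days)

Difference = 1663276510 - 1663118823 = 157687 seconds
In hours: 157687 / 3600 ≈ 43.8
In days: 157687 / 86400 ≈ 1.83


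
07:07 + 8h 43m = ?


Start: 427 minutes from midnight
Add: 523 minutes
Total: 950 minutes
Hours: 950 ÷ 60 = 15 remainder 50

15:50


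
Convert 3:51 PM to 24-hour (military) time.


Input: 3:51 PM
PM: 3 + 12 = 15

15:51


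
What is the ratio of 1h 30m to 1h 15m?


Duration 1: 90 minutes
Duration 2: 75 minutes
Ratio = 90:75
GCD = 15
Simplified = 6:5
As a decimal: 6/5 = 1.20

6:5 (1.20)


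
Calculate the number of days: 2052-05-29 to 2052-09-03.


From May 29, 2052 to September 3, 2052
Rest of May 2052: 31 - 29 = 2
Full months: June 30, July 31, August 31
Days into September 2052: 3
Total = 2 + 30 + 31 + 31 + 3 = 97 days

97 days


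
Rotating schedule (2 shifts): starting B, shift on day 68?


Shift A

Shifts: A, B
Start: B (index 1)
Day 68: (1 + 68 - 1) mod 2
= 68 mod 2
= 0
Index 0 → shift A


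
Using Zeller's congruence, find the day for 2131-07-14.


Zeller's congruence:
q=14, m=7, k=31, j=21
h = (14 + ⌊13×8/5⌋ + 31 + ⌊31/4⌋ + ⌊21/4⌋ - 2×21) mod 7
= (14 + 20 + 31 + 7 + 5 - 42) mod 7
= 35 mod 7 = 0
h=0 → Saturday

Saturday


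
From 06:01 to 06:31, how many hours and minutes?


End time in minutes: 6×60 + 31 = 391
Start time in minutes: 6×60 + 1 = 361
Difference = 391 - 361 = 30 minutes
= 0 hours 30 minutes

0h 30m


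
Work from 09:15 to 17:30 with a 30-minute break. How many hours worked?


7h 45m (465 minutes)

Total time = (17×60+30) - (9×60+15)
= 1050 - 555 = 495 min
Minus break: 495 - 30 = 465 min
= 7h 45m


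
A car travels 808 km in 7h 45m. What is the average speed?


104.3 km/h

Distance: 808 km
Time: 7h 45m = 465 min = 465/60 = 31/4 hours
Speed = 808 ÷ (31/4) = 808 × 4 / 31 = 3232/31 ≈ 104.3 km/h


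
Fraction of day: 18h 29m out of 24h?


Total minutes: 18×60 + 29 = 1109
Day = 24×60 = 1440 minutes
Fraction = 1109/1440 ≈ 0.7701
As a percentage: 1109/1440 × 100 ≈ 77.01%

0.7701 (77.01%)


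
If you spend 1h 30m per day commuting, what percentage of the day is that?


6.3%

Time: 90 minutes
Day: 1440 minutes
Percentage = (90/1440) × 100 ≈ 6.3%


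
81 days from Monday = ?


Friday

Start: Monday (index 0)
(0 + 81) mod 7
= 81 mod 7
= 4
Index 4 → Friday


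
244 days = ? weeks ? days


34 weeks 6 days

Weeks: 244 ÷ 7 = 34 remainder 6


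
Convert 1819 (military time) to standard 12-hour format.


6:19 PM

Hour: 18
18 - 12 = 6 → PM


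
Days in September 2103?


Month: September (month 9)
September has 30 days

30 days


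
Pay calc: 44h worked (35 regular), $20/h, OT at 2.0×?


Regular: 35h × $20 = $700.00
Overtime: 44 - 35 = 9h
OT pay: 9h × $20 × 2.0 = $360.00
Total = $700.00 + $360.00 = $1060.00

$1060.00


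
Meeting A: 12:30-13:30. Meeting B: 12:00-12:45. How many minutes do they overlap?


15 minutes

Meeting A: 750-810 (in minutes from midnight)
Meeting B: 720-765
Overlap start = max(750, 720) = 750
Overlap end = min(810, 765) = 765
Overlap = max(0, 765 - 750) = 15 min


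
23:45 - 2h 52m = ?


Start: 1425 minutes from midnight
Subtract: 172 minutes
Remaining: 1425 - 172 = 1253
Hours: 20, Minutes: 53

20:53


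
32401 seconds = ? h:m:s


9h 0m 1s

Hours: 32401 ÷ 3600 = 9 remainder 1
Minutes: 1 ÷ 60 = 0 remainder 1
Seconds: 1


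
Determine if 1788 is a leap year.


Rules: divisible by 4 AND (not by 100 OR by 400)
1788 ÷ 4 = 447 exactly → divisible by 4
1788 ÷ 100 = 17 remainder 88 → not divisible by 100
Divisible by 4 but not by 100 → leap year

Yes


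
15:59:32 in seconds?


57572 seconds

Hours: 15 × 3600 = 54000
Minutes: 59 × 60 = 3540
Seconds: 32
Total = 54000 + 3540 + 32 = 57572


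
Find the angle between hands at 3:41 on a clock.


Hour hand = 3×30 + 41×0.5 = 110.5°
Minute hand = 41×6 = 246°
Difference = |110.5 - 246| = 135.5°

135.5°


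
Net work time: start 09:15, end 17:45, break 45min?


Total time = (17×60+45) - (9×60+15)
= 1065 - 555 = 510 min
Minus break: 510 - 45 = 465 min
= 7h 45m

7h 45m (465 minutes)


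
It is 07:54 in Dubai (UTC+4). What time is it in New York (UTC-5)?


22:54 (previous day)

Time difference = UTC-5 - UTC+4 = -9 hours
New hour = (7 -9) mod 24
= -2 mod 24 = 22
Minutes unchanged → 22:54; -2 < 0 → previous day


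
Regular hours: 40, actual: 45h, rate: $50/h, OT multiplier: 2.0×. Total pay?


Regular: 40h × $50 = $2000.00
Overtime: 45 - 40 = 5h
OT pay: 5h × $50 × 2.0 = $500.00
Total = $2000.00 + $500.00 = $2500.00

$2500.00


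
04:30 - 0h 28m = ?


04:02

Start: 270 minutes from midnight
Subtract: 28 minutes
Remaining: 270 - 28 = 242
Hours: 4, Minutes: 2


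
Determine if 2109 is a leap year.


No

Rules: divisible by 4 AND (not by 100 OR by 400)
2109 ÷ 4 = 527 remainder 1 → not divisible by 4
Not divisible by 4 → not a leap year


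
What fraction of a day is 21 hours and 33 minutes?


Total minutes: 21×60 + 33 = 1293
Day = 24×60 = 1440 minutes
Fraction = 1293/1440 ≈ 0.8979
As a percentage: 1293/1440 × 100 ≈ 89.79%

0.8979 (89.79%)


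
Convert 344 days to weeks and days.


49 weeks 1 days

Weeks: 344 ÷ 7 = 49 remainder 1


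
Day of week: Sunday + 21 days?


Start: Sunday (index 6)
(6 + 21) mod 7
= 27 mod 7
= 6
Index 6 → Sunday

Sunday


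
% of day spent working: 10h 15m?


42.7%

Time: 615 minutes
Day: 1440 minutes
Percentage = (615/1440) × 100 ≈ 42.7%


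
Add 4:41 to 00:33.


Start: 33 minutes from midnight
Add: 281 minutes
Total: 314 minutes
Hours: 314 ÷ 60 = 5 remainder 14

05:14


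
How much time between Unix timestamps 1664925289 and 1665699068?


773779 seconds (214.9 hours / 8.96 days)

Difference = 1665699068 - 1664925289 = 773779 seconds
In hours: 773779 / 3600 ≈ 214.9
In days: 773779 / 86400 ≈ 8.96


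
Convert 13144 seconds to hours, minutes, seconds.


3h 39m 4s

Hours: 13144 ÷ 3600 = 3 remainder 2344
Minutes: 2344 ÷ 60 = 39 remainder 4
Seconds: 4


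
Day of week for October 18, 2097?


Friday

Zeller's congruence:
q=18, m=10, k=97, j=20
h = (18 + ⌊13×11/5⌋ + 97 + ⌊97/4⌋ + ⌊20/4⌋ - 2×20) mod 7
= (18 + 28 + 97 + 24 + 5 - 40) mod 7
= 132 mod 7 = 6
h=6 → Friday


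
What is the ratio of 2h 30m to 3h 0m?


5:6 (0.83)

Duration 1: 150 minutes
Duration 2: 180 minutes
Ratio = 150:180
GCD = 30
Simplified = 5:6
As a decimal: 5/6 ≈ 0.83


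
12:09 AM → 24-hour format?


Input: 12:09 AM
12 AM → 00 (midnight)

00:09


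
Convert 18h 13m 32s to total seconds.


65612 seconds

Hours: 18 × 3600 = 64800
Minutes: 13 × 60 = 780
Seconds: 32
Total = 64800 + 780 + 32 = 65612


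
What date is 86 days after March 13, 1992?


Start: March 13, 1992
Add 86 days
March 13 → April 1: 31 - 13 + 1 = 19 days (86 - 19 = 67 left)
April 1 → May 1: 30 - 1 + 1 = 30 days (67 - 30 = 37 left)
May 1 → June 1: 31 - 1 + 1 = 31 days (37 - 31 = 6 left)
June 1 + 6 = June 7, 1992

June 7, 1992


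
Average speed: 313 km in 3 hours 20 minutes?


93.9 km/h

Distance: 313 km
Time: 3h 20m = 200 min = 200/60 = 10/3 hours
Speed = 313 ÷ (10/3) = 313 × 3 / 10 = 939/10 = 93.9 km/h


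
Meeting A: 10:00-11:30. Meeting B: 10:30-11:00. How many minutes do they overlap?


30 minutes

Meeting A: 600-690 (in minutes from midnight)
Meeting B: 630-660
Overlap start = max(600, 630) = 630
Overlap end = min(690, 660) = 660
Overlap = max(0, 660 - 630) = 30 min


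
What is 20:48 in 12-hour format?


8:48 PM

Hour: 20
20 - 12 = 8 → PM


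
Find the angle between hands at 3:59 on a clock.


Hour hand = 3×30 + 59×0.5 = 119.5°
Minute hand = 59×6 = 354°
Difference = |119.5 - 354| = 234.5°
Since > 180°: 360 - 234.5 = 125.5°

125.5°


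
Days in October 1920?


Month: October (month 10)
October has 31 days

31 days


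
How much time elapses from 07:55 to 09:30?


End time in minutes: 9×60 + 30 = 570
Start time in minutes: 7×60 + 55 = 475
Difference = 570 - 475 = 95 minutes
= 1 hours 35 minutes

1h 35m


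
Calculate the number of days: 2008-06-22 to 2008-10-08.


108 days

From June 22, 2008 to October 8, 2008
Rest of June 2008: 30 - 22 = 8
Full months: July 31, August 31, September 30
Days into October 2008: 8
Total = 8 + 31 + 31 + 30 + 8 = 108 days


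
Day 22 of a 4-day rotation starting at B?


Shift C

Shifts: A, B, C, D
Start: B (index 1)
Day 22: (1 + 22 - 1) mod 4
= 22 mod 4
= 2
Index 2 → shift C


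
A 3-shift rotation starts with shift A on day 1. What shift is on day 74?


Shift B

Shifts: A, B, C
Start: A (index 0)
Day 74: (0 + 74 - 1) mod 3
= 73 mod 3
= 1
Index 1 → shift B


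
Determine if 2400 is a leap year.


Yes

Rules: divisible by 4 AND (not by 100 OR by 400)
2400 ÷ 4 = 600 exactly → divisible by 4
2400 ÷ 100 = 24 exactly → divisible by 100
2400 ÷ 400 = 6 exactly → divisible by 400
Divisible by 400 → leap year


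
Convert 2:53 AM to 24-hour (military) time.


Input: 2:53 AM
AM hour stays: 2

02:53


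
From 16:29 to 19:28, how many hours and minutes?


2h 59m

End time in minutes: 19×60 + 28 = 1168
Start time in minutes: 16×60 + 29 = 989
Difference = 1168 - 989 = 179 minutes
= 2 hours 59 minutes


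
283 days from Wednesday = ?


Start: Wednesday (index 2)
(2 + 283) mod 7
= 285 mod 7
= 5
Index 5 → Saturday

Saturday


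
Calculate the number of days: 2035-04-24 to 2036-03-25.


336 days

From April 24, 2035 to March 25, 2036
Rest of April 2035: 30 - 24 = 6
Full months: May 31, June 30, July 31, August 31, September 30, October 31, November 30, December 31, January 31, February 2036 29
Days into March 2036: 25
Total = 6 + 31 + 30 + 31 + 31 + 30 + 31 + 30 + 31 + 31 + 29 + 25 = 336 days


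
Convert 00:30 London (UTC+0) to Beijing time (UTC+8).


Time difference = UTC+8 - UTC+0 = +8 hours
New hour = (0 + 8) mod 24
= 8 mod 24 = 8
Minutes unchanged → 08:30

08:30


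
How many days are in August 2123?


31 days

Month: August (month 8)
August has 31 days


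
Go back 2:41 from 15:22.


Start: 922 minutes from midnight
Subtract: 161 minutes
Remaining: 922 - 161 = 761
Hours: 12, Minutes: 41

12:41


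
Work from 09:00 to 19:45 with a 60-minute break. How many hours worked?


Total time = (19×60+45) - (9×60+0)
= 1185 - 540 = 645 min
Minus break: 645 - 60 = 585 min
= 9h 45m

9h 45m (585 minutes)


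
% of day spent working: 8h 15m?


34.4%

Time: 495 minutes
Day: 1440 minutes
Percentage = (495/1440) × 100 ≈ 34.4%


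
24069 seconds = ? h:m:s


Hours: 24069 ÷ 3600 = 6 remainder 2469
Minutes: 2469 ÷ 60 = 41 remainder 9
Seconds: 9

6h 41m 9s


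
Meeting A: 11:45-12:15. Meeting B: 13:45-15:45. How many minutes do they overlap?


0 minutes

Meeting A: 705-735 (in minutes from midnight)
Meeting B: 825-945
Overlap start = max(705, 825) = 825
Overlap end = min(735, 945) = 735
Overlap = max(0, 735 - 825) = 0 min


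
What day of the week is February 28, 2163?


Zeller's congruence:
q=28, m=14, k=62, j=21
h = (28 + ⌊13×15/5⌋ + 62 + ⌊62/4⌋ + ⌊21/4⌋ - 2×21) mod 7
= (28 + 39 + 62 + 15 + 5 - 42) mod 7
= 107 mod 7 = 2
h=2 → Monday

Monday


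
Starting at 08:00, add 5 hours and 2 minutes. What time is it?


13:02

Start: 480 minutes from midnight
Add: 302 minutes
Total: 782 minutes
Hours: 782 ÷ 60 = 13 remainder 2


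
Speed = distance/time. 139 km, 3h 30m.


Distance: 139 km
Time: 3h 30m = 210 min = 210/60 = 7/2 hours
Speed = 139 ÷ (7/2) = 139 × 2 / 7 = 278/7 ≈ 39.7 km/h

39.7 km/h


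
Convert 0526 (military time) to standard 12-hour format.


Hour: 5
5 < 12 → AM

5:26 AM


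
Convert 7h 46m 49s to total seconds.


Hours: 7 × 3600 = 25200
Minutes: 46 × 60 = 2760
Seconds: 49
Total = 25200 + 2760 + 49 = 28009

28009 seconds


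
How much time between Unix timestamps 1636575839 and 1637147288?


571449 seconds (158.7 hours / 6.61 days)

Difference = 1637147288 - 1636575839 = 571449 seconds
In hours: 571449 / 3600 ≈ 158.7
In days: 571449 / 86400 ≈ 6.61


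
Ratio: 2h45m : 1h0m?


11:4 (2.75)

Duration 1: 165 minutes
Duration 2: 60 minutes
Ratio = 165:60
GCD = 15
Simplified = 11:4
As a decimal: 11/4 = 2.75


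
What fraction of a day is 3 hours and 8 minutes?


0.1306 (13.06%)

Total minutes: 3×60 + 8 = 188
Day = 24×60 = 1440 minutes
Fraction = 188/1440 ≈ 0.1306
As a percentage: 188/1440 × 100 ≈ 13.06%


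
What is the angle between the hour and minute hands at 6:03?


Hour hand = 6×30 + 3×0.5 = 181.5°
Minute hand = 3×6 = 18°
Difference = |181.5 - 18| = 163.5°

163.5°


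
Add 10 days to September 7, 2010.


Start: September 7, 2010
Add 10 days
September 7 + 10 = September 17, 2010

September 17, 2010


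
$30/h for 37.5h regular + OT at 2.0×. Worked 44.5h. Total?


Regular: 37.5h × $30 = $1125.00
Overtime: 44.5 - 37.5 = 7.0h
OT pay: 7.0h × $30 × 2.0 = $420.00
Total = $1125.00 + $420.00 = $1545.00

$1545.00


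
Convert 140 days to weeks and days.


20 weeks 0 days

Weeks: 140 ÷ 7 = 20 remainder 0


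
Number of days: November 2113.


Month: November (month 11)
November has 30 days

30 days


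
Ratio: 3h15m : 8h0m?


Duration 1: 195 minutes
Duration 2: 480 minutes
Ratio = 195:480
GCD = 15
Simplified = 13:32
As a decimal: 13/32 ≈ 0.41

13:32 (0.41)


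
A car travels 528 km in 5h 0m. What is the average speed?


Distance: 528 km
Time: 5 hours
Speed = 528 / 5 = 105.6 km/h

105.6 km/h


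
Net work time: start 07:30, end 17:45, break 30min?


9h 45m (585 minutes)

Total time = (17×60+45) - (7×60+30)
= 1065 - 450 = 615 min
Minus break: 615 - 30 = 585 min
= 9h 45m


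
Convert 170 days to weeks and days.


24 weeks 2 days

Weeks: 170 ÷ 7 = 24 remainder 2


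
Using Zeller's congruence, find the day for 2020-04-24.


Zeller's congruence:
q=24, m=4, k=20, j=20
h = (24 + ⌊13×5/5⌋ + 20 + ⌊20/4⌋ + ⌊20/4⌋ - 2×20) mod 7
= (24 + 13 + 20 + 5 + 5 - 40) mod 7
= 27 mod 7 = 6
h=6 → Friday

Friday


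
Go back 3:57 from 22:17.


Start: 1337 minutes from midnight
Subtract: 237 minutes
Remaining: 1337 - 237 = 1100
Hours: 18, Minutes: 20

18:20


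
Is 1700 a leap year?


Rules: divisible by 4 AND (not by 100 OR by 400)
1700 ÷ 4 = 425 exactly → divisible by 4
1700 ÷ 100 = 17 exactly → divisible by 100
1700 ÷ 400 = 4 remainder 100 → not divisible by 400
Divisible by 100 but not by 400 → not a leap year

No


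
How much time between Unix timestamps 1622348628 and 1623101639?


Difference = 1623101639 - 1622348628 = 753011 seconds
In hours: 753011 / 3600 ≈ 209.2
In days: 753011 / 86400 ≈ 8.72

753011 seconds (209.2 hours / 8.72 days)


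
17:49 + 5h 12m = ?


23:01

Start: 1069 minutes from midnight
Add: 312 minutes
Total: 1381 minutes
Hours: 1381 ÷ 60 = 23 remainder 1


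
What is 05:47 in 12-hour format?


Hour: 5
5 < 12 → AM

5:47 AM


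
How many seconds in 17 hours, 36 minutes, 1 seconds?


63361 seconds

Hours: 17 × 3600 = 61200
Minutes: 36 × 60 = 2160
Seconds: 1
Total = 61200 + 2160 + 1 = 63361


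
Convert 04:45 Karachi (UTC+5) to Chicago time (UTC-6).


17:45 (previous day)

Time difference = UTC-6 - UTC+5 = -11 hours
New hour = (4 -11) mod 24
= -7 mod 24 = 17
Minutes unchanged → 17:45; -7 < 0 → previous day


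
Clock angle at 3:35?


102.5°

Hour hand = 3×30 + 35×0.5 = 107.5°
Minute hand = 35×6 = 210°
Difference = |107.5 - 210| = 102.5°


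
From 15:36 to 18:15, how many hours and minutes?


End time in minutes: 18×60 + 15 = 1095
Start time in minutes: 15×60 + 36 = 936
Difference = 1095 - 936 = 159 minutes
= 2 hours 39 minutes

2h 39m


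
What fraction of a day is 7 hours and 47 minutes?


0.3243 (32.43%)

Total minutes: 7×60 + 47 = 467
Day = 24×60 = 1440 minutes
Fraction = 467/1440 ≈ 0.3243
As a percentage: 467/1440 × 100 ≈ 32.43%


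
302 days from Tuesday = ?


Wednesday

Start: Tuesday (index 1)
(1 + 302) mod 7
= 303 mod 7
= 2
Index 2 → Wednesday


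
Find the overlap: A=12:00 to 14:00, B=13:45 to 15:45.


15 minutes

Meeting A: 720-840 (in minutes from midnight)
Meeting B: 825-945
Overlap start = max(720, 825) = 825
Overlap end = min(840, 945) = 840
Overlap = max(0, 840 - 825) = 15 min


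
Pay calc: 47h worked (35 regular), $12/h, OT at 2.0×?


$708.00

Regular: 35h × $12 = $420.00
Overtime: 47 - 35 = 12h
OT pay: 12h × $12 × 2.0 = $288.00
Total = $420.00 + $288.00 = $708.00


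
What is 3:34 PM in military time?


Input: 3:34 PM
PM: 3 + 12 = 15

15:34


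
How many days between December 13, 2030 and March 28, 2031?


105 days

From December 13, 2030 to March 28, 2031
Rest of December 2030: 31 - 13 = 18
Full months: January 31, February 2031 28
Days into March 2031: 28
Total = 18 + 31 + 28 + 28 = 105 days


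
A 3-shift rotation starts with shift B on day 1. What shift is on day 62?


Shift C

Shifts: A, B, C
Start: B (index 1)
Day 62: (1 + 62 - 1) mod 3
= 62 mod 3
= 2
Index 2 → shift C


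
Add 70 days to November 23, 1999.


February 1, 2000

Start: November 23, 1999
Add 70 days
November 23 → December 1: 30 - 23 + 1 = 8 days (70 - 8 = 62 left)
December 1 → January 1: 31 - 1 + 1 = 31 days (62 - 31 = 31 left)
January 1 → February 1: 31 - 1 + 1 = 31 days (31 - 31 = 0 left)
Land exactly on February 1, 2000


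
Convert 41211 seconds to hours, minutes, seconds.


Hours: 41211 ÷ 3600 = 11 remainder 1611
Minutes: 1611 ÷ 60 = 26 remainder 51
Seconds: 51

11h 26m 51s


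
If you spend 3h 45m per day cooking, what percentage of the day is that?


Time: 225 minutes
Day: 1440 minutes
Percentage = (225/1440) × 100 ≈ 15.6%

15.6%


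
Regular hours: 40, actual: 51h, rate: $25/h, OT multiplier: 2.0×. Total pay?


$1550.00

Regular: 40h × $25 = $1000.00
Overtime: 51 - 40 = 11h
OT pay: 11h × $25 × 2.0 = $550.00
Total = $1000.00 + $550.00 = $1550.00


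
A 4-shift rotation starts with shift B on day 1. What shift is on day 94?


Shift C

Shifts: A, B, C, D
Start: B (index 1)
Day 94: (1 + 94 - 1) mod 4
= 94 mod 4
= 2
Index 2 → shift C


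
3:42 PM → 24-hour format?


Input: 3:42 PM
PM: 3 + 12 = 15

15:42


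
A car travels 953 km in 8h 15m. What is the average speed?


Distance: 953 km
Time: 8h 15m = 495 min = 495/60 = 33/4 hours
Speed = 953 ÷ (33/4) = 953 × 4 / 33 = 3812/33 ≈ 115.5 km/h

115.5 km/h


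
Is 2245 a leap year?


Rules: divisible by 4 AND (not by 100 OR by 400)
2245 ÷ 4 = 561 remainder 1 → not divisible by 4
Not divisible by 4 → not a leap year

No


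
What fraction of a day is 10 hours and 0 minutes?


Total minutes: 10×60 + 0 = 600
Day = 24×60 = 1440 minutes
Fraction = 600/1440 ≈ 0.4167
As a percentage: 600/1440 × 100 ≈ 41.67%

0.4167 (41.67%)


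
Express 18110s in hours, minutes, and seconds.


5h 1m 50s

Hours: 18110 ÷ 3600 = 5 remainder 110
Minutes: 110 ÷ 60 = 1 remainder 50
Seconds: 50


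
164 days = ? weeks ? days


Weeks: 164 ÷ 7 = 23 remainder 3

23 weeks 3 days


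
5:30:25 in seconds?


Hours: 5 × 3600 = 18000
Minutes: 30 × 60 = 1800
Seconds: 25
Total = 18000 + 1800 + 25 = 19825

19825 seconds


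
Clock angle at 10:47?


Hour hand = 10×30 + 47×0.5 = 323.5°
Minute hand = 47×6 = 282°
Difference = |323.5 - 282| = 41.5°

41.5°


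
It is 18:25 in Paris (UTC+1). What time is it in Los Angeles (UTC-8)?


09:25

Time difference = UTC-8 - UTC+1 = -9 hours
New hour = (18 -9) mod 24
= 9 mod 24 = 9
Minutes unchanged → 09:25


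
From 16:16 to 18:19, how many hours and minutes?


2h 3m

End time in minutes: 18×60 + 19 = 1099
Start time in minutes: 16×60 + 16 = 976
Difference = 1099 - 976 = 123 minutes
= 2 hours 3 minutes


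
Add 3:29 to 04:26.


Start: 266 minutes from midnight
Add: 209 minutes
Total: 475 minutes
Hours: 475 ÷ 60 = 7 remainder 55

07:55


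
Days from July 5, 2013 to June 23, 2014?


353 days

From July 5, 2013 to June 23, 2014
Rest of July 2013: 31 - 5 = 26
Full months: August 31, September 30, October 31, November 30, December 31, January 31, February 2014 28, March 31, April 30, May 31
Days into June 2014: 23
Total = 26 + 31 + 30 + 31 + 30 + 31 + 31 + 28 + 31 + 30 + 31 + 23 = 353 days


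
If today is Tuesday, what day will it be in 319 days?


Saturday

Start: Tuesday (index 1)
(1 + 319) mod 7
= 320 mod 7
= 5
Index 5 → Saturday


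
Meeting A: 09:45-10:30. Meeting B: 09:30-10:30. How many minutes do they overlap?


45 minutes

Meeting A: 585-630 (in minutes from midnight)
Meeting B: 570-630
Overlap start = max(585, 570) = 585
Overlap end = min(630, 630) = 630
Overlap = max(0, 630 - 585) = 45 min


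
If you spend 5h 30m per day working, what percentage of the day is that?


22.9%

Time: 330 minutes
Day: 1440 minutes
Percentage = (330/1440) × 100 ≈ 22.9%


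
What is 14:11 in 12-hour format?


2:11 PM

Hour: 14
14 - 12 = 2 → PM


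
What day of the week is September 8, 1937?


Wednesday

Zeller's congruence:
q=8, m=9, k=37, j=19
h = (8 + ⌊13×10/5⌋ + 37 + ⌊37/4⌋ + ⌊19/4⌋ - 2×19) mod 7
= (8 + 26 + 37 + 9 + 4 - 38) mod 7
= 46 mod 7 = 4
h=4 → Wednesday


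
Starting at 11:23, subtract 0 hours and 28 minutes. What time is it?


10:55

Start: 683 minutes from midnight
Subtract: 28 minutes
Remaining: 683 - 28 = 655
Hours: 10, Minutes: 55


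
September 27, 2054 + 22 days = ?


Start: September 27, 2054
Add 22 days
September 27 → October 1: 30 - 27 + 1 = 4 days (22 - 4 = 18 left)
October 1 + 18 = October 19, 2054

October 19, 2054


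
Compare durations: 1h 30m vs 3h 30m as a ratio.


Duration 1: 90 minutes
Duration 2: 210 minutes
Ratio = 90:210
GCD = 30
Simplified = 3:7
As a decimal: 3/7 ≈ 0.43

3:7 (0.43)


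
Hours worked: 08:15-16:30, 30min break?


Total time = (16×60+30) - (8×60+15)
= 990 - 495 = 495 min
Minus break: 495 - 30 = 465 min
= 7h 45m

7h 45m (465 minutes)


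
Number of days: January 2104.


Month: January (month 1)
January has 31 days

31 days


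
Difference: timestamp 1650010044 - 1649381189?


628855 seconds (174.7 hours / 7.28 days)

Difference = 1650010044 - 1649381189 = 628855 seconds
In hours: 628855 / 3600 ≈ 174.7
In days: 628855 / 86400 ≈ 7.28


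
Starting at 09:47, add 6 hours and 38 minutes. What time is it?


16:25

Start: 587 minutes from midnight
Add: 398 minutes
Total: 985 minutes
Hours: 985 ÷ 60 = 16 remainder 25


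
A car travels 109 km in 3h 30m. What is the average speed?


31.1 km/h

Distance: 109 km
Time: 3h 30m = 210 min = 210/60 = 7/2 hours
Speed = 109 ÷ (7/2) = 109 × 2 / 7 = 218/7 ≈ 31.1 km/h


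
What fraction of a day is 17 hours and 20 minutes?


Total minutes: 17×60 + 20 = 1040
Day = 24×60 = 1440 minutes
Fraction = 1040/1440 ≈ 0.7222
As a percentage: 1040/1440 × 100 ≈ 72.22%

0.7222 (72.22%)


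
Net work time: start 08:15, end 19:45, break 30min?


Total time = (19×60+45) - (8×60+15)
= 1185 - 495 = 690 min
Minus break: 690 - 30 = 660 min
= 11h 0m

11h 0m (660 minutes)


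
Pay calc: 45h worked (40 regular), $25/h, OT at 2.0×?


Regular: 40h × $25 = $1000.00
Overtime: 45 - 40 = 5h
OT pay: 5h × $25 × 2.0 = $250.00
Total = $1000.00 + $250.00 = $1250.00

$1250.00


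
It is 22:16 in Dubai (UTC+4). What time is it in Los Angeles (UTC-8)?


Time difference = UTC-8 - UTC+4 = -12 hours
New hour = (22 -12) mod 24
= 10 mod 24 = 10
Minutes unchanged → 10:16

10:16


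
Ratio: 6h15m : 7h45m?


25:31 (0.81)

Duration 1: 375 minutes
Duration 2: 465 minutes
Ratio = 375:465
GCD = 15
Simplified = 25:31
As a decimal: 25/31 ≈ 0.81


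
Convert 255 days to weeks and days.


Weeks: 255 ÷ 7 = 36 remainder 3

36 weeks 3 days


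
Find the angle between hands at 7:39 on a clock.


Hour hand = 7×30 + 39×0.5 = 229.5°
Minute hand = 39×6 = 234°
Difference = |229.5 - 234| = 4.5°

4.5°


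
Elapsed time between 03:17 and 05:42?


End time in minutes: 5×60 + 42 = 342
Start time in minutes: 3×60 + 17 = 197
Difference = 342 - 197 = 145 minutes
= 2 hours 25 minutes

2h 25m


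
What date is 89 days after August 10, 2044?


Start: August 10, 2044
Add 89 days
August 10 → September 1: 31 - 10 + 1 = 22 days (89 - 22 = 67 left)
September 1 → October 1: 30 - 1 + 1 = 30 days (67 - 30 = 37 left)
October 1 → November 1: 31 - 1 + 1 = 31 days (37 - 31 = 6 left)
November 1 + 6 = November 7, 2044

November 7, 2044


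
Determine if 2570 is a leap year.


Rules: divisible by 4 AND (not by 100 OR by 400)
2570 ÷ 4 = 642 remainder 2 → not divisible by 4
Not divisible by 4 → not a leap year

No


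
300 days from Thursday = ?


Wednesday

Start: Thursday (index 3)
(3 + 300) mod 7
= 303 mod 7
= 2
Index 2 → Wednesday


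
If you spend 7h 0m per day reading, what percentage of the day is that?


29.2%

Time: 420 minutes
Day: 1440 minutes
Percentage = (420/1440) × 100 ≈ 29.2%


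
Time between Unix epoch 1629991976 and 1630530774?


538798 seconds (149.7 hours / 6.24 days)

Difference = 1630530774 - 1629991976 = 538798 seconds
In hours: 538798 / 3600 ≈ 149.7
In days: 538798 / 86400 ≈ 6.24


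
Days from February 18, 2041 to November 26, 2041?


281 days

From February 18, 2041 to November 26, 2041
Rest of February 2041: 28 - 18 = 10
Full months: March 31, April 30, May 31, June 30, July 31, August 31, September 30, October 31
Days into November 2041: 26
Total = 10 + 31 + 30 + 31 + 30 + 31 + 31 + 30 + 31 + 26 = 281 days


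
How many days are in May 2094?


31 days

Month: May (month 5)
May has 31 days


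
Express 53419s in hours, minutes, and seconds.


14h 50m 19s

Hours: 53419 ÷ 3600 = 14 remainder 3019
Minutes: 3019 ÷ 60 = 50 remainder 19
Seconds: 19


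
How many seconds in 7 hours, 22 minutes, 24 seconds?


Hours: 7 × 3600 = 25200
Minutes: 22 × 60 = 1320
Seconds: 24
Total = 25200 + 1320 + 24 = 26544

26544 seconds


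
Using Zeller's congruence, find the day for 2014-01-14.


Zeller's congruence:
q=14, m=13, k=13, j=20
h = (14 + ⌊13×14/5⌋ + 13 + ⌊13/4⌋ + ⌊20/4⌋ - 2×20) mod 7
= (14 + 36 + 13 + 3 + 5 - 40) mod 7
= 31 mod 7 = 3
h=3 → Tuesday

Tuesday


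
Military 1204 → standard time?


Hour: 12
12 → 12 PM (noon)

12:04 PM


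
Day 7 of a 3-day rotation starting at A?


Shifts: A, B, C
Start: A (index 0)
Day 7: (0 + 7 - 1) mod 3
= 6 mod 3
= 0
Index 0 → shift A

Shift A


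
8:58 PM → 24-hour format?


20:58

Input: 8:58 PM
PM: 8 + 12 = 20


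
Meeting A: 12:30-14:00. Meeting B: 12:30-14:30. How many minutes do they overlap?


Meeting A: 750-840 (in minutes from midnight)
Meeting B: 750-870
Overlap start = max(750, 750) = 750
Overlap end = min(840, 870) = 840
Overlap = max(0, 840 - 750) = 90 min

90 minutes


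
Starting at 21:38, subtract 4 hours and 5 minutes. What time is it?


Start: 1298 minutes from midnight
Subtract: 245 minutes
Remaining: 1298 - 245 = 1053
Hours: 17, Minutes: 33

17:33


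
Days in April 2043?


30 days

Month: April (month 4)
April has 30 days


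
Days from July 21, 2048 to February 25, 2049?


219 days

From July 21, 2048 to February 25, 2049
Rest of July 2048: 31 - 21 = 10
Full months: August 31, September 30, October 31, November 30, December 31, January 31
Days into February 2049: 25
Total = 10 + 31 + 30 + 31 + 30 + 31 + 31 + 25 = 219 days


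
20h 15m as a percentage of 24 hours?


0.8438 (84.38%)

Total minutes: 20×60 + 15 = 1215
Day = 24×60 = 1440 minutes
Fraction = 1215/1440 ≈ 0.8438
As a percentage: 1215/1440 × 100 ≈ 84.38%


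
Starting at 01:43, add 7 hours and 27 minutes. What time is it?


09:10

Start: 103 minutes from midnight
Add: 447 minutes
Total: 550 minutes
Hours: 550 ÷ 60 = 9 remainder 10


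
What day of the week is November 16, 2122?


Zeller's congruence:
q=16, m=11, k=22, j=21
h = (16 + ⌊13×12/5⌋ + 22 + ⌊22/4⌋ + ⌊21/4⌋ - 2×21) mod 7
= (16 + 31 + 22 + 5 + 5 - 42) mod 7
= 37 mod 7 = 2
h=2 → Monday

Monday


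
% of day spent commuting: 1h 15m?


5.2%

Time: 75 minutes
Day: 1440 minutes
Percentage = (75/1440) × 100 ≈ 5.2%


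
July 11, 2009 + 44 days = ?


Start: July 11, 2009
Add 44 days
July 11 → August 1: 31 - 11 + 1 = 21 days (44 - 21 = 23 left)
August 1 + 23 = August 24, 2009

August 24, 2009


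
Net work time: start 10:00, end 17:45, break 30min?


7h 15m (435 minutes)

Total time = (17×60+45) - (10×60+0)
= 1065 - 600 = 465 min
Minus break: 465 - 30 = 435 min
= 7h 15m


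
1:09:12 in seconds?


4152 seconds

Hours: 1 × 3600 = 3600
Minutes: 9 × 60 = 540
Seconds: 12
Total = 3600 + 540 + 12 = 4152


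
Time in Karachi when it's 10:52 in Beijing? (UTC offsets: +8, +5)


Time difference = UTC+5 - UTC+8 = -3 hours
New hour = (10 -3) mod 24
= 7 mod 24 = 7
Minutes unchanged → 07:52

07:52


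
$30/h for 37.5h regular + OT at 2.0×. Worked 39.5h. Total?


$1245.00

Regular: 37.5h × $30 = $1125.00
Overtime: 39.5 - 37.5 = 2.0h
OT pay: 2.0h × $30 × 2.0 = $120.00
Total = $1125.00 + $120.00 = $1245.00


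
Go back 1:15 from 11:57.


Start: 717 minutes from midnight
Subtract: 75 minutes
Remaining: 717 - 75 = 642
Hours: 10, Minutes: 42

10:42


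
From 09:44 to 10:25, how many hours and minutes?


0h 41m

End time in minutes: 10×60 + 25 = 625
Start time in minutes: 9×60 + 44 = 584
Difference = 625 - 584 = 41 minutes
= 0 hours 41 minutes


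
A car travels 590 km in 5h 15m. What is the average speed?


Distance: 590 km
Time: 5h 15m = 315 min = 315/60 = 21/4 hours
Speed = 590 ÷ (21/4) = 590 × 4 / 21 = 2360/21 ≈ 112.4 km/h

112.4 km/h


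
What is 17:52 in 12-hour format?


Hour: 17
17 - 12 = 5 → PM

5:52 PM


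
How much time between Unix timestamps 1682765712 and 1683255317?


489605 seconds (136.0 hours / 5.67 days)

Difference = 1683255317 - 1682765712 = 489605 seconds
In hours: 489605 / 3600 ≈ 136.0
In days: 489605 / 86400 ≈ 5.67
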